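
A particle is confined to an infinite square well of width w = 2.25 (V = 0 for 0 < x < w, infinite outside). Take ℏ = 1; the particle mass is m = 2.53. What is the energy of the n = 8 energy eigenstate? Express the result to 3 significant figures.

E = 24.7

The infinite-well eigenfunctions ψ_n = √(2/w) sin(nπx/w) vanish at both walls, giving E_n = n²π²ℏ²/(2mw²).
E_8 = 8² × π² / (2 × 2.53 × 2.25²) = 24.66.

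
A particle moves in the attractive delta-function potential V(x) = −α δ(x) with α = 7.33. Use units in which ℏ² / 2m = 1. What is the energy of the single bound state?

E = -13.4

For x ≠ 0 the bound state is ψ ∝ e^{−κ|x|}; integrating the TISE across the delta gives the cusp condition 2κ = 2mα/ℏ², so κ = 3.665.
Then E = −ℏ²κ²/(2m) = −mα²/(2ℏ²) = -13.43.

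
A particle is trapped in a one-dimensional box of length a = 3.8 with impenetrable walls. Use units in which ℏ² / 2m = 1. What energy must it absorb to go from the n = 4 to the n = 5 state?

ΔE = 6.15

E_n = n²π²ℏ²/(2ma²), so ΔE = (5² − 4²) π²ℏ²/(2ma²).
ΔE = 9 × π² / (2 × 0.5 × 3.8²) = 6.151.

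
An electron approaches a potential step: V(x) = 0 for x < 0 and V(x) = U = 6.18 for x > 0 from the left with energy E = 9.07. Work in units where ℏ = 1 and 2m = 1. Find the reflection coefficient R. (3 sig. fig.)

R = 0.0775

On each side the TISE gives plane waves with k = √(2m(E − V))/ℏ: k₁ = √(2·½·9.07) = 3.012, k₂ = √(2·½·2.89) = 1.700.
Matching ψ and ψ′ at x = 0 gives r = (k₁ − k₂)/(k₁ + k₂), so R = r² = 0.07750 and T = 1 − R = 0.9225.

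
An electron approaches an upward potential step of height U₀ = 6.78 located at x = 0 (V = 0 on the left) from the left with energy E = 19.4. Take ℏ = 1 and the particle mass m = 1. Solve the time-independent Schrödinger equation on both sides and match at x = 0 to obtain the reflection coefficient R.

On each side the TISE gives plane waves with k = √(2m(E − V))/ℏ: k₁ = √(2·1·19.4) = 6.229, k₂ = √(2·1·12.62) = 5.024.
Continuity of ψ and ψ′ at the step yields the reflection amplitude r = (k₁ − k₂)/(k₁ + k₂) = 0.1071; thus R = |r|² = 0.01147, T = 0.9885.

R = 0.0115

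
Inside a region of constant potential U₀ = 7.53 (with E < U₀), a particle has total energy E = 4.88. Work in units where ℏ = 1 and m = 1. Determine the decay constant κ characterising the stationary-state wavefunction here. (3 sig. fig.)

Since E < U₀ the TISE in this region is ψ'' = κ²ψ with κ = √(2m(U₀ − E))/ℏ.
κ = √(2 × 1 × 2.65) = 2.302.

κ = 2.30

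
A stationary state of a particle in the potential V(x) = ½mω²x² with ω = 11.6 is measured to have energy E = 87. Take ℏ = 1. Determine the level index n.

E_n = ℏω(n + ½) ⇒ n = E/(ℏω) − ½ = 87/11.6 − 0.5 = 7.000 → n = 7.

n = 7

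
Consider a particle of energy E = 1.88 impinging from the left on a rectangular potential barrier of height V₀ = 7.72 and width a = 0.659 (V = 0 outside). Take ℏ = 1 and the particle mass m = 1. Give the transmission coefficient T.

E < V₀: inside the barrier ψ ∝ e^{±κx} with κ = √(2m(V₀ − E))/ℏ = 3.418.
κa = 2.252, sinh(κa) = 4.702.
Matching ψ, ψ′ at both faces gives T = [1 + V₀² sinh²(κa) / (4E(V₀ − E))]⁻¹ = 1/31.00 = 0.0323.

T = 0.0323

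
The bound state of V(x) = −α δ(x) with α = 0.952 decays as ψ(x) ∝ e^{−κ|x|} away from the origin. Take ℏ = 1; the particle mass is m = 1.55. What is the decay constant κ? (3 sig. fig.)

κ = 1.48

Integrating the TISE across x = 0 gives the cusp condition ψ'(0⁺) − ψ'(0⁻) = −(2mα/ℏ²)ψ(0).
With ψ ∝ e^{−κ|x|} this yields −2κ = −2mα/ℏ², so κ = mα/ℏ² = 1.476.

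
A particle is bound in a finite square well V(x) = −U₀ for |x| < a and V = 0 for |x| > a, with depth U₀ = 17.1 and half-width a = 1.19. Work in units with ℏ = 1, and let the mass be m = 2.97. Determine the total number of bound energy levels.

N = 8

The dimensionless depth is z₀ = a√(2mU₀)/ℏ = 1.19 × √(101.6) = 11.99.
A new bound state (alternating even/odd) appears each time z₀ passes a multiple of π/2, so N = ⌊2z₀/π⌋ + 1 = ⌊7.635⌋ + 1 = 8.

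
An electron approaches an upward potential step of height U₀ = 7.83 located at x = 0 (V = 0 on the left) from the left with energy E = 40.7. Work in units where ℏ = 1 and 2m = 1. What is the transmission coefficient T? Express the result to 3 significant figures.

T = 0.997

On each side the TISE gives plane waves with k = √(2m(E − V))/ℏ: k₁ = √(2·½·40.7) = 6.380, k₂ = √(2·½·32.87) = 5.733.
Continuity of ψ and ψ′ at the step yields the reflection amplitude r = (k₁ − k₂)/(k₁ + k₂) = 0.05337; thus R = |r|² = 0.002848, T = 0.9972.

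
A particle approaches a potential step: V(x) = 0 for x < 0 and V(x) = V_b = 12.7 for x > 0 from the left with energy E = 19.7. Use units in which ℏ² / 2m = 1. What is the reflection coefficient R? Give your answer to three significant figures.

The wavenumbers are k₁ = √(2mE)/ℏ = 4.438 on the left and k₂ = √(2m(E − V_b))/ℏ = 2.646 on the right.
Matching ψ and ψ′ at x = 0 gives r = (k₁ − k₂)/(k₁ + k₂), so R = r² = 0.06404 and T = 1 − R = 0.9360.

R = 0.0640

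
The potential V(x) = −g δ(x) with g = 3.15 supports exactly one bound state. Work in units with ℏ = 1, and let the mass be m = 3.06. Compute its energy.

E = -15.2

For x ≠ 0 the bound state is ψ ∝ e^{−κ|x|}; integrating the TISE across the delta gives the cusp condition 2κ = 2mg/ℏ², so κ = 9.639.
Then E = −ℏ²κ²/(2m) = −mg²/(2ℏ²) = -15.18.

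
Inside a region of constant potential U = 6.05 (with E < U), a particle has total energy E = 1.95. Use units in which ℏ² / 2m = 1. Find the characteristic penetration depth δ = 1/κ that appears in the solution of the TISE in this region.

δ = 0.494

Since E < U the TISE in this region is ψ'' = κ²ψ with κ = √(2m(U − E))/ℏ.
κ = √(2 × 0.5 × 4.1) = 2.025. The penetration depth is δ = 1/κ = 0.494.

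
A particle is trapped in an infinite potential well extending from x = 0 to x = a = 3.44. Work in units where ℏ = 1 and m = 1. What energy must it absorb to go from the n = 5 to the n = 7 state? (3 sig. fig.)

ΔE = 10.0

E_n = n²π²ℏ²/(2ma²), so ΔE = (7² − 5²) π²ℏ²/(2ma²).
ΔE = 24 × π² / (2 × 1 × 3.44²) = 10.01.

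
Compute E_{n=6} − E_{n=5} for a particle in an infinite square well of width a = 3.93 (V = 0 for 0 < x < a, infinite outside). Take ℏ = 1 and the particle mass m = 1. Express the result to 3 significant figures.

E_n = n²π²ℏ²/(2ma²), so ΔE = (6² − 5²) π²ℏ²/(2ma²).
ΔE = 11 × π² / (2 × 1 × 3.93²) = 3.515.

ΔE = 3.51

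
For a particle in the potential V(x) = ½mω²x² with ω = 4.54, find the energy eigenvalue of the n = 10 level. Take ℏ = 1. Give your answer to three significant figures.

Using E_n = (n + ½)ℏω: E_10 = 10.5 × 4.54 = 47.67.

E = 47.7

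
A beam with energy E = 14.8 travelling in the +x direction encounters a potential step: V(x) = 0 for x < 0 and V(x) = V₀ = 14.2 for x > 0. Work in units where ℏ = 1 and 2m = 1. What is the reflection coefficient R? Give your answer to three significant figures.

The wavenumbers are k₁ = √(2mE)/ℏ = 3.847 on the left and k₂ = √(2m(E − V₀))/ℏ = 0.7746 on the right.
Continuity of ψ and ψ′ at the step yields the reflection amplitude r = (k₁ − k₂)/(k₁ + k₂) = 0.6648; thus R = |r|² = 0.4420, T = 0.5580.

R = 0.442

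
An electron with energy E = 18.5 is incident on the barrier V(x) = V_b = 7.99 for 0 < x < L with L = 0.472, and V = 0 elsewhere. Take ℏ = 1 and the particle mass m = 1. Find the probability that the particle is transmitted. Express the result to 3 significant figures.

T = 0.947

Above the barrier the interior wavenumber is k₂ = √(2m(E − V_b))/ℏ = 4.585, giving phase k₂L = 2.164.
T = [1 + V_b² sin²(k₂L) / (4E(E − V_b))]⁻¹ = 1/1.056 = 0.947.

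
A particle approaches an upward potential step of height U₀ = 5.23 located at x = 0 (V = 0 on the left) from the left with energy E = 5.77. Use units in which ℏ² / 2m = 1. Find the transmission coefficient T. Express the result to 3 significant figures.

On each side the TISE gives plane waves with k = √(2m(E − V))/ℏ: k₁ = √(2·½·5.77) = 2.402, k₂ = √(2·½·0.54) = 0.7348.
Continuity of ψ and ψ′ at the step yields the reflection amplitude r = (k₁ − k₂)/(k₁ + k₂) = 0.5315; thus R = |r|² = 0.2825, T = 0.7175.

T = 0.718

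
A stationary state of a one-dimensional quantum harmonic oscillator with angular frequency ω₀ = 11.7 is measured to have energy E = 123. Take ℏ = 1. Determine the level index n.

Invert E_n = (n + ½)ℏω₀: n = E/ℏω₀ − ½ = 10.013, so n = 10.

n = 10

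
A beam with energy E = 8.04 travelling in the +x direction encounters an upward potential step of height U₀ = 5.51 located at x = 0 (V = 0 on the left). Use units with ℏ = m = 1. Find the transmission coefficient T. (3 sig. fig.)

On each side the TISE gives plane waves with k = √(2m(E − V))/ℏ: k₁ = √(2·1·8.04) = 4.010, k₂ = √(2·1·2.53) = 2.249.
Continuity of ψ and ψ′ at the step yields the reflection amplitude r = (k₁ − k₂)/(k₁ + k₂) = 0.2813; thus R = |r|² = 0.07911, T = 0.9209.

T = 0.921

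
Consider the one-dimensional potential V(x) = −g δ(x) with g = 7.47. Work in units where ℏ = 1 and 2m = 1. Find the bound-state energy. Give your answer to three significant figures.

The bound state is ψ(x) = √κ e^{−κ|x|}. The derivative jump ψ'(0⁺) − ψ'(0⁻) = −(2mg/ℏ²)ψ(0) fixes κ = mg/ℏ² = 3.735.
Then E = −ℏ²κ²/(2m) = −mg²/(2ℏ²) = -13.95.

E = -14.0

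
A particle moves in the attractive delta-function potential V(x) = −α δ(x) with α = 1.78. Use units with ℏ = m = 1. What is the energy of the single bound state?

The bound state is ψ(x) = √κ e^{−κ|x|}. The derivative jump ψ'(0⁺) − ψ'(0⁻) = −(2mα/ℏ²)ψ(0) fixes κ = mα/ℏ² = 1.780.
Then E = −ℏ²κ²/(2m) = −mα²/(2ℏ²) = -1.584.

E = -1.58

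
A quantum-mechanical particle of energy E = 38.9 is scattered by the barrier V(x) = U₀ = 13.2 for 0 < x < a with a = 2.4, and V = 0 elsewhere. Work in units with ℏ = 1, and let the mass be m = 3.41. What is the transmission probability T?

T = 0.995

Above the barrier the interior wavenumber is k₂ = √(2m(E − U₀))/ℏ = 13.24, giving phase k₂a = 31.77.
Matching at both interfaces gives T⁻¹ = 1 + U₀² sin²(k₂a) / [4E(E − U₀)] = 1.005, hence T = 0.995.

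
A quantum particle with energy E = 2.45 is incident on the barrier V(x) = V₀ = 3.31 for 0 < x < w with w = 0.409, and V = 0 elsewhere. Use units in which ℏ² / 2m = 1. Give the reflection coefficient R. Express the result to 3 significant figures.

R = 0.164

Since E < V₀ the interior solution is evanescent with decay constant κ = √(2m(V₀ − E))/ℏ = 0.9274.
κw = 0.3793, sinh(κw) = 0.3885.
The exact tunnelling result is T⁻¹ = 1 + V₀² sinh²(κw) / [4E(V₀ − E)] = 1.196, so T = 0.836.
R = 1 − T = 0.164.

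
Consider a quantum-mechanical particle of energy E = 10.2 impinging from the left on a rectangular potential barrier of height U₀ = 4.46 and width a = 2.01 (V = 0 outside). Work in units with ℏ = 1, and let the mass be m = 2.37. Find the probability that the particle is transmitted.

T = 0.939

Above the barrier the interior wavenumber is k₂ = √(2m(E − U₀))/ℏ = 5.216, giving phase k₂a = 10.48.
Matching at both interfaces gives T⁻¹ = 1 + U₀² sin²(k₂a) / [4E(E − U₀)] = 1.065, hence T = 0.939.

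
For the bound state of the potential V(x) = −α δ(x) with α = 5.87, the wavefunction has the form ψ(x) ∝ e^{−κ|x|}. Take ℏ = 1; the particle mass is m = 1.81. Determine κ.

κ = 10.6

Integrating the TISE across x = 0 gives the cusp condition ψ'(0⁺) − ψ'(0⁻) = −(2mα/ℏ²)ψ(0).
With ψ ∝ e^{−κ|x|} this yields −2κ = −2mα/ℏ², so κ = mα/ℏ² = 10.62.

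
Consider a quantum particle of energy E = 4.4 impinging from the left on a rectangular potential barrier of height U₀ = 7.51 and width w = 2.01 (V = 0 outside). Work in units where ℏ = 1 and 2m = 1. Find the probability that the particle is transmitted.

Since E < U₀ the interior solution is evanescent with decay constant κ = √(2m(U₀ − E))/ℏ = 1.764.
κw = 3.545, sinh(κw) = 17.30.
Matching ψ, ψ′ at both faces gives T = [1 + U₀² sinh²(κw) / (4E(U₀ − E))]⁻¹ = 1/309.4 = 0.00323.

T = 0.00323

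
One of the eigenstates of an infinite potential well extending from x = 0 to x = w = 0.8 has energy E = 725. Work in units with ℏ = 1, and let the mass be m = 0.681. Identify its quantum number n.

From E_n = n²π²ℏ²/(2mw²) invert to n = √(2mw²E)/(πℏ).
n = (0.8/π) × √(2 × 0.681 × 725) = 8.002 → n = 8.

n = 8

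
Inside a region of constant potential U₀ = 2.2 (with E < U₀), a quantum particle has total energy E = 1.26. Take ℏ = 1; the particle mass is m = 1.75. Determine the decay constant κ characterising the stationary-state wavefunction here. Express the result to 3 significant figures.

κ = 1.81

Since E < U₀ the TISE in this region is ψ'' = κ²ψ with κ = √(2m(U₀ − E))/ℏ.
κ = √(2 × 1.75 × 0.94) = 1.814.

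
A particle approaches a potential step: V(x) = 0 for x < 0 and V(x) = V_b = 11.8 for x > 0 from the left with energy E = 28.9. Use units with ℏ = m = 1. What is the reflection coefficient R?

R = 0.0170

The wavenumbers are k₁ = √(2mE)/ℏ = 7.603 on the left and k₂ = √(2m(E − V_b))/ℏ = 5.848 on the right.
Matching ψ and ψ′ at x = 0 gives r = (k₁ − k₂)/(k₁ + k₂), so R = r² = 0.01702 and T = 1 − R = 0.9830.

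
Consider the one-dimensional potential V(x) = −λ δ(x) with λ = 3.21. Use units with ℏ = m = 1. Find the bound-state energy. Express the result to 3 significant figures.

For x ≠ 0 the bound state is ψ ∝ e^{−κ|x|}; integrating the TISE across the delta gives the cusp condition 2κ = 2mλ/ℏ², so κ = 3.210.
Then E = −ℏ²κ²/(2m) = −mλ²/(2ℏ²) = -5.152.

E = -5.15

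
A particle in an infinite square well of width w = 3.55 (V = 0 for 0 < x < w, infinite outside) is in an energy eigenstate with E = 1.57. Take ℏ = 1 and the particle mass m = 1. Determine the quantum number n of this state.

From E_n = n²π²ℏ²/(2mw²) invert to n = √(2mw²E)/(πℏ).
n = (3.55/π) × √(2 × 1 × 1.57) = 2.002 → n = 2.

n = 2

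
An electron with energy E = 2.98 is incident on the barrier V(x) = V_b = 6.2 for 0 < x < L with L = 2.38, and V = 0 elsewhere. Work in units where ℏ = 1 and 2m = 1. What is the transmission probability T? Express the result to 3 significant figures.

E < V_b: inside the barrier ψ ∝ e^{±κx} with κ = √(2m(V_b − E))/ℏ = 1.794.
κL = 4.271, sinh(κL) = 35.78.
The exact tunnelling result is T⁻¹ = 1 + V_b² sinh²(κL) / [4E(V_b − E)] = 1283, so T = 0.000779.

T = 0.000779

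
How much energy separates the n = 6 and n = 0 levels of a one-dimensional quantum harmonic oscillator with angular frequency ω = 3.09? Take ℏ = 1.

ΔE = 18.5

E_n = ℏω(n + ½), so ΔE = (6 − 0) ℏω = 6 × 3.09 = 18.54.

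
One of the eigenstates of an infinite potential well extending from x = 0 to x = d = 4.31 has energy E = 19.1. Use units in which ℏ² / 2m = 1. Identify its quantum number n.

From E_n = n²π²ℏ²/(2md²) invert to n = √(2md²E)/(πℏ).
n = (4.31/π) × √(2 × 0.5 × 19.1) = 5.996 → n = 6.

n = 6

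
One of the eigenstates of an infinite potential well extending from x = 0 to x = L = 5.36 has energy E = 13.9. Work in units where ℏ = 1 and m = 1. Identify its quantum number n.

For an infinite well E_n = n²π²ℏ²/(2mL²), so n = (L/πℏ)√(2mE).
n = (5.36/π) × √(2 × 1 × 13.9) = 8.996 → n = 9.

n = 9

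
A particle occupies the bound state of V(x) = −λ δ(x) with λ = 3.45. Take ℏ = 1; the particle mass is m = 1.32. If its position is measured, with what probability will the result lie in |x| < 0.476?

The normalised bound state is ψ = √κ e^{−κ|x|} with κ = mλ/ℏ² = 4.554.
P(|x| < d) = ∫_{−d}^{d} κ e^{−2κ|x|} dx = 1 − e^{−2κd} = 1 − e^{−4.335} = 0.9869.

P = 0.987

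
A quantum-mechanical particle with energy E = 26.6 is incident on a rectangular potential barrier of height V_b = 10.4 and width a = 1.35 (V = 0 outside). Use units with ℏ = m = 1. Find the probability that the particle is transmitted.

Above the barrier the interior wavenumber is k₂ = √(2m(E − V_b))/ℏ = 5.692, giving phase k₂a = 7.684.
T = [1 + V_b² sin²(k₂a) / (4E(E − V_b))]⁻¹ = 1/1.061 = 0.943.

T = 0.943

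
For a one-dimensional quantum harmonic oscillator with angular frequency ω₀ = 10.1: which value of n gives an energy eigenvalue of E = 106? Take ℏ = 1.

n = 10

E_n = ℏω₀(n + ½) ⇒ n = E/(ℏω₀) − ½ = 106/10.1 − 0.5 = 9.995 → n = 10.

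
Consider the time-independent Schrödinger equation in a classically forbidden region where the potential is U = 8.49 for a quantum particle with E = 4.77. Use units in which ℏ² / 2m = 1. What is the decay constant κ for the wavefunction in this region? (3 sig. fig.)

Since E < U the TISE in this region is ψ'' = κ²ψ with κ = √(2m(U − E))/ℏ.
κ = √(2 × 0.5 × 3.72) = 1.929.

κ = 1.93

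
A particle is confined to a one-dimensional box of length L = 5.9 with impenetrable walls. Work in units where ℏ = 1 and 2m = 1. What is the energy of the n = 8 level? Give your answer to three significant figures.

The infinite-well eigenfunctions ψ_n = √(2/L) sin(nπx/L) vanish at both walls, giving E_n = n²π²ℏ²/(2mL²).
E_8 = 8² × π² / (2 × 0.5 × 5.9²) = 18.15.

E = 18.1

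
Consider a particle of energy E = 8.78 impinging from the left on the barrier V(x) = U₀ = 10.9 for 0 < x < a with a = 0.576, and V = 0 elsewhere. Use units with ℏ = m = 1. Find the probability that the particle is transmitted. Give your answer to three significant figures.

Since E < U₀ the interior solution is evanescent with decay constant κ = √(2m(U₀ − E))/ℏ = 2.059.
κa = 1.186, sinh(κa) = 1.484.
The exact tunnelling result is T⁻¹ = 1 + U₀² sinh²(κa) / [4E(U₀ − E)] = 4.516, so T = 0.221.

T = 0.221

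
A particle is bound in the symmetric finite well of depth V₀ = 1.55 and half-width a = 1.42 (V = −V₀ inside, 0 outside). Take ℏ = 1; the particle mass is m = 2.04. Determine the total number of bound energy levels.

The dimensionless depth is z₀ = a√(2mV₀)/ℏ = 1.42 × √(6.324) = 3.571.
The even/odd transcendental equations gain one root per π/2 in z₀, giving N = 1 + ⌊2z₀/π⌋ = 1 + ⌊2.273⌋ = 3.

N = 3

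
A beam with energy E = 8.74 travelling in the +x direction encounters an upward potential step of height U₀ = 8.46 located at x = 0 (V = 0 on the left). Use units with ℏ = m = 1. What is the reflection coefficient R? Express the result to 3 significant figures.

On each side the TISE gives plane waves with k = √(2m(E − V))/ℏ: k₁ = √(2·1·8.74) = 4.181, k₂ = √(2·1·0.28) = 0.7483.
Matching ψ and ψ′ at x = 0 gives r = (k₁ − k₂)/(k₁ + k₂), so R = r² = 0.4849 and T = 1 − R = 0.5151.

R = 0.485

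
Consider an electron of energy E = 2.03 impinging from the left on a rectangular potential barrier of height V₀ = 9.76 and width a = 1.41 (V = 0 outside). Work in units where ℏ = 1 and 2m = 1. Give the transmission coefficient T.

T = 0.00104

E < V₀: inside the barrier ψ ∝ e^{±κx} with κ = √(2m(V₀ − E))/ℏ = 2.780.
κa = 3.920, sinh(κa) = 25.20.
The exact tunnelling result is T⁻¹ = 1 + V₀² sinh²(κa) / [4E(V₀ − E)] = 964.4, so T = 0.00104.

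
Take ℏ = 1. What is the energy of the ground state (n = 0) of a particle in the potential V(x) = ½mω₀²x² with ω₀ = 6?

Using E_n = (n + ½)ℏω₀: E_0 = 0.5 × 6 = 3.000.

E = 3.00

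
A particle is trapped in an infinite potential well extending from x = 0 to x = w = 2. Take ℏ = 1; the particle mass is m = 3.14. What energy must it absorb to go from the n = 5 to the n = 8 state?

ΔE = 15.3

E_n = n²π²ℏ²/(2mw²), so ΔE = (8² − 5²) π²ℏ²/(2mw²).
ΔE = 39 × π² / (2 × 3.14 × 2²) = 15.32.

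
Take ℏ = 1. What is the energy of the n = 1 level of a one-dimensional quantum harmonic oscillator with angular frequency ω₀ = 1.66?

The oscillator eigenvalues are E_n = ℏω₀(n + ½), so E_1 = 1.66 × 1.5 = 2.490.

E = 2.49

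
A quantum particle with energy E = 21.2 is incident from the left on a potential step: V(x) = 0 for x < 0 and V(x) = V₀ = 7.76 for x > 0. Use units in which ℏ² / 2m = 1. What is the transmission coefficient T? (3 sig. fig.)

T = 0.987

On each side the TISE gives plane waves with k = √(2m(E − V))/ℏ: k₁ = √(2·½·21.2) = 4.604, k₂ = √(2·½·13.44) = 3.666.
Continuity of ψ and ψ′ at the step yields the reflection amplitude r = (k₁ − k₂)/(k₁ + k₂) = 0.1135; thus R = |r|² = 0.01287, T = 0.9871.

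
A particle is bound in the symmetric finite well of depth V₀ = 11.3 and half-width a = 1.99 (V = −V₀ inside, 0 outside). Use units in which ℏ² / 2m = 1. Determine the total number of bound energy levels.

N = 5

The dimensionless depth is z₀ = a√(2mV₀)/ℏ = 1.99 × √(11.30) = 6.689.
The even/odd transcendental equations gain one root per π/2 in z₀, giving N = 1 + ⌊2z₀/π⌋ = 1 + ⌊4.259⌋ = 5.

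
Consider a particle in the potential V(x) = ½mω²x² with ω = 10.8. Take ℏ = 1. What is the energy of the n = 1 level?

The oscillator eigenvalues are E_n = ℏω(n + ½), so E_1 = 10.8 × 1.5 = 16.20.

E = 16.2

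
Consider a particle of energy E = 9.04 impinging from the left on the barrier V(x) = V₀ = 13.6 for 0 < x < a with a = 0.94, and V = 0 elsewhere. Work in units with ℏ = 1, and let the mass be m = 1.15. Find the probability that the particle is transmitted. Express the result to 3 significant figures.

E < V₀: inside the barrier ψ ∝ e^{±κx} with κ = √(2m(V₀ − E))/ℏ = 3.239.
κa = 3.044, sinh(κa) = 10.47.
The exact tunnelling result is T⁻¹ = 1 + V₀² sinh²(κa) / [4E(V₀ − E)] = 124.0, so T = 0.00806.

T = 0.00806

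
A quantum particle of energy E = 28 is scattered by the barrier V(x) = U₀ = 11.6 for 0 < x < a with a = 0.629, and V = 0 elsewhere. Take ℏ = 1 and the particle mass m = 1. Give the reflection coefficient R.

R = 0.0143

E > U₀: inside the barrier k₂ = √(2m(E − U₀))/ℏ = 5.727, k₂a = 3.602.
T = [1 + U₀² sin²(k₂a) / (4E(E − U₀))]⁻¹ = 1/1.014 = 0.986.
R = 1 − T = 0.0143.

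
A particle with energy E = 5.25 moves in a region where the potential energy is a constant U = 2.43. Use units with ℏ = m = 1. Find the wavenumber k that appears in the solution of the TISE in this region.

With E > U the solution is oscillatory, ψ ∝ e^{±ikx} with k = √(2m(E − U))/ℏ.
k = √(2 × 1 × 2.82) = 2.375.

k = 2.37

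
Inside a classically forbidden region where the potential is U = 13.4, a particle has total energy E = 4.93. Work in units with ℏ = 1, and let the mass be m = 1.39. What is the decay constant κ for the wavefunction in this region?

κ = 4.85

Since E < U the TISE in this region is ψ'' = κ²ψ with κ = √(2m(U − E))/ℏ.
κ = √(2 × 1.39 × 8.47) = 4.852.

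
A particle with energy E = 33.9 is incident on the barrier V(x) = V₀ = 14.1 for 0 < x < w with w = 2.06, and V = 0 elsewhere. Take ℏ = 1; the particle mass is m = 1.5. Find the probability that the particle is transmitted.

T = 0.998

E > V₀: inside the barrier k₂ = √(2m(E − V₀))/ℏ = 7.707, k₂w = 15.88.
T = [1 + V₀² sin²(k₂w) / (4E(E − V₀))]⁻¹ = 1/1.002 = 0.998.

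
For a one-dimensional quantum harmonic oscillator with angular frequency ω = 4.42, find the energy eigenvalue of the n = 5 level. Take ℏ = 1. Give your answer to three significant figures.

E = 24.3

The oscillator eigenvalues are E_n = ℏω(n + ½), so E_5 = 4.42 × 5.5 = 24.31.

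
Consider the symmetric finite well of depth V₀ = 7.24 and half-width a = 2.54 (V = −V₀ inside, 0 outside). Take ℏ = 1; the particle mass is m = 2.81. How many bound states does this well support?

N = 11

Define the well-strength parameter z₀ = (a/ℏ)√(2mV₀) = 2.54 × √(2·2.81·7.24) = 16.20.
A new bound state (alternating even/odd) appears each time z₀ passes a multiple of π/2, so N = ⌊2z₀/π⌋ + 1 = ⌊10.31⌋ + 1 = 11.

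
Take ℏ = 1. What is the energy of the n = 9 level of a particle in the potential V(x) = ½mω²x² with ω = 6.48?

Using E_n = (n + ½)ℏω: E_9 = 9.5 × 6.48 = 61.56.

E = 61.6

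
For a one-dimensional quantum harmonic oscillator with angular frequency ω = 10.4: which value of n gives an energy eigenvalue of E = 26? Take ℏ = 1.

E_n = ℏω(n + ½) ⇒ n = E/(ℏω) − ½ = 26/10.4 − 0.5 = 2.000 → n = 2.

n = 2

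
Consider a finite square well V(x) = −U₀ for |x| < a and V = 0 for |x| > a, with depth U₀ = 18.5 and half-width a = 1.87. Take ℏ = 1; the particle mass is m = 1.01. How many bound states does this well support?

Define the well-strength parameter z₀ = (a/ℏ)√(2mU₀) = 1.87 × √(2·1.01·18.5) = 11.43.
The even/odd transcendental equations gain one root per π/2 in z₀, giving N = 1 + ⌊2z₀/π⌋ = 1 + ⌊7.278⌋ = 8.

N = 8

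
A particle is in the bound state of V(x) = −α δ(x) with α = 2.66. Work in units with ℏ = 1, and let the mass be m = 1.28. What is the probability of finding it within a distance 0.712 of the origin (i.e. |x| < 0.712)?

The normalised bound state is ψ = √κ e^{−κ|x|} with κ = mα/ℏ² = 3.405.
P(|x| < d) = ∫_{−d}^{d} κ e^{−2κ|x|} dx = 1 − e^{−2κd} = 1 − e^{−4.848} = 0.9922.

P = 0.992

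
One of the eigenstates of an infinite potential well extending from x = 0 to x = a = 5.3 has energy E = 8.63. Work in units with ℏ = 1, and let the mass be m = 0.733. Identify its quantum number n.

For an infinite well E_n = n²π²ℏ²/(2ma²), so n = (a/πℏ)√(2mE).
n = (5.3/π) × √(2 × 0.733 × 8.63) = 6.001 → n = 6.

n = 6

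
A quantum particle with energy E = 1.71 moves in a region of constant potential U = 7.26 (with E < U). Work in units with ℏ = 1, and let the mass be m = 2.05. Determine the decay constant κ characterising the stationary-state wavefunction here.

Since E < U the TISE in this region is ψ'' = κ²ψ with κ = √(2m(U − E))/ℏ.
κ = √(2 × 2.05 × 5.55) = 4.770.

κ = 4.77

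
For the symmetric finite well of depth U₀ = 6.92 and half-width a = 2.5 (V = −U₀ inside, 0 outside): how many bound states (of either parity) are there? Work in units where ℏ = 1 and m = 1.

Define the well-strength parameter z₀ = (a/ℏ)√(2mU₀) = 2.5 × √(2·1·6.92) = 9.301.
A new bound state (alternating even/odd) appears each time z₀ passes a multiple of π/2, so N = ⌊2z₀/π⌋ + 1 = ⌊5.921⌋ + 1 = 6.

N = 6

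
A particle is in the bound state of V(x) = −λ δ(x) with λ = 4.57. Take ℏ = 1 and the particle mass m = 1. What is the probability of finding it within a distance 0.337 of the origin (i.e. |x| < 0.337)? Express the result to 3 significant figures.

P = 0.954

The normalised bound state is ψ = √κ e^{−κ|x|} with κ = mλ/ℏ² = 4.570.
P(|x| < d) = ∫_{−d}^{d} κ e^{−2κ|x|} dx = 1 − e^{−2κd} = 1 − e^{−3.080} = 0.9540.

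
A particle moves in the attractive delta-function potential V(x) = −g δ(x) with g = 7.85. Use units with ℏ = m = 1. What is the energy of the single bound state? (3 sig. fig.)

For x ≠ 0 the bound state is ψ ∝ e^{−κ|x|}; integrating the TISE across the delta gives the cusp condition 2κ = 2mg/ℏ², so κ = 7.850.
Then E = −ℏ²κ²/(2m) = −mg²/(2ℏ²) = -30.81.

E = -30.8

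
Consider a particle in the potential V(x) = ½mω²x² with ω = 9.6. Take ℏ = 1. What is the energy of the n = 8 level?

The oscillator eigenvalues are E_n = ℏω(n + ½), so E_8 = 9.6 × 8.5 = 81.60.

E = 81.6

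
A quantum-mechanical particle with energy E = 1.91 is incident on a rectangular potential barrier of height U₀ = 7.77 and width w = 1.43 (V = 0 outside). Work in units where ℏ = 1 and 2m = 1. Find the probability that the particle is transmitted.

T = 0.00292

E < U₀: inside the barrier ψ ∝ e^{±κx} with κ = √(2m(U₀ − E))/ℏ = 2.421.
κw = 3.462, sinh(κw) = 15.92.
The exact tunnelling result is T⁻¹ = 1 + U₀² sinh²(κw) / [4E(U₀ − E)] = 342.7, so T = 0.00292.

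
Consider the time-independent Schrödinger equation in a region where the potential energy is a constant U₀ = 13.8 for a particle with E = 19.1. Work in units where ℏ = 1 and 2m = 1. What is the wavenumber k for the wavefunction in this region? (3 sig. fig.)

k = 2.30

With E > U₀ the solution is oscillatory, ψ ∝ e^{±ikx} with k = √(2m(E − U₀))/ℏ.
k = √(2 × 0.5 × 5.3) = 2.302.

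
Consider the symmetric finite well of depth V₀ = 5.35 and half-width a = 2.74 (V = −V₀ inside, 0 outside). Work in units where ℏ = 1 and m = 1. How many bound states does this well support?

The dimensionless depth is z₀ = a√(2mV₀)/ℏ = 2.74 × √(10.70) = 8.963.
A new bound state (alternating even/odd) appears each time z₀ passes a multiple of π/2, so N = ⌊2z₀/π⌋ + 1 = ⌊5.706⌋ + 1 = 6.

N = 6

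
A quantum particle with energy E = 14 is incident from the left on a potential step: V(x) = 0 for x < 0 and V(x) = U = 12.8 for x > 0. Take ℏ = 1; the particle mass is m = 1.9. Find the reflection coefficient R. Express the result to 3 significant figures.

On each side the TISE gives plane waves with k = √(2m(E − V))/ℏ: k₁ = √(2·1.9·14) = 7.294, k₂ = √(2·1.9·1.2) = 2.135.
Matching ψ and ψ′ at x = 0 gives r = (k₁ − k₂)/(k₁ + k₂), so R = r² = 0.2993 and T = 1 − R = 0.7007.

R = 0.299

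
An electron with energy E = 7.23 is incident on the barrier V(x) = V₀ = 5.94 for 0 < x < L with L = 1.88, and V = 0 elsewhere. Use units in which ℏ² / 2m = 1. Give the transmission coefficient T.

T = 0.597

Above the barrier the interior wavenumber is k₂ = √(2m(E − V₀))/ℏ = 1.136, giving phase k₂L = 2.135.
T = [1 + V₀² sin²(k₂L) / (4E(E − V₀))]⁻¹ = 1/1.675 = 0.597.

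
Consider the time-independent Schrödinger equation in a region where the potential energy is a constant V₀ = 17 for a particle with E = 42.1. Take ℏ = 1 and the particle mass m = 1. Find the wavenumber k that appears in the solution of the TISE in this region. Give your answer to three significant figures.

k = 7.09

With E > V₀ the solution is oscillatory, ψ ∝ e^{±ikx} with k = √(2m(E − V₀))/ℏ.
k = √(2 × 1 × 25.1) = 7.085.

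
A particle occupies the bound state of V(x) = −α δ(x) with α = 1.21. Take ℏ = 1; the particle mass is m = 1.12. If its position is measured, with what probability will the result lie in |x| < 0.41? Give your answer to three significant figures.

P = 0.671

The normalised bound state is ψ = √κ e^{−κ|x|} with κ = mα/ℏ² = 1.355.
P(|x| < d) = ∫_{−d}^{d} κ e^{−2κ|x|} dx = 1 − e^{−2κd} = 1 − e^{−1.111} = 0.6709.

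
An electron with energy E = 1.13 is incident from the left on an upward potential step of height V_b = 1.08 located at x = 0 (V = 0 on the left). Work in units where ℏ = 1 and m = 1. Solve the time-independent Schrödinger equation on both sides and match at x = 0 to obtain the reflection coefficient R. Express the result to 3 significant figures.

On each side the TISE gives plane waves with k = √(2m(E − V))/ℏ: k₁ = √(2·1·1.13) = 1.503, k₂ = √(2·1·0.05) = 0.3162.
Continuity of ψ and ψ′ at the step yields the reflection amplitude r = (k₁ − k₂)/(k₁ + k₂) = 0.6524; thus R = |r|² = 0.4256, T = 0.5744.

R = 0.426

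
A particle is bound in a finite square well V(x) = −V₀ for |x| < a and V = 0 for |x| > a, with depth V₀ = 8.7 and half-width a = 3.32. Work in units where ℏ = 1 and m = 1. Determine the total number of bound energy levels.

N = 9

Define the well-strength parameter z₀ = (a/ℏ)√(2mV₀) = 3.32 × √(2·1·8.7) = 13.85.
A new bound state (alternating even/odd) appears each time z₀ passes a multiple of π/2, so N = ⌊2z₀/π⌋ + 1 = ⌊8.816⌋ + 1 = 9.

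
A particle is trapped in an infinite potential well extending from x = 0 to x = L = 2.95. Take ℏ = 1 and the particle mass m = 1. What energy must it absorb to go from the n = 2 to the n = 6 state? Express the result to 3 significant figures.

ΔE = 18.1

E_n = n²π²ℏ²/(2mL²), so ΔE = (6² − 2²) π²ℏ²/(2mL²).
ΔE = 32 × π² / (2 × 1 × 2.95²) = 18.15.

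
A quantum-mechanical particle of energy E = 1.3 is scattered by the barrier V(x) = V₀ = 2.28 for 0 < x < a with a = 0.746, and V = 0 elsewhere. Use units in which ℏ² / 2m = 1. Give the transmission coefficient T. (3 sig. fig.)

T = 0.601

Since E < V₀ the interior solution is evanescent with decay constant κ = √(2m(V₀ − E))/ℏ = 0.9899.
κa = 0.7385, sinh(κa) = 0.8075.
Matching ψ, ψ′ at both faces gives T = [1 + V₀² sinh²(κa) / (4E(V₀ − E))]⁻¹ = 1/1.665 = 0.601.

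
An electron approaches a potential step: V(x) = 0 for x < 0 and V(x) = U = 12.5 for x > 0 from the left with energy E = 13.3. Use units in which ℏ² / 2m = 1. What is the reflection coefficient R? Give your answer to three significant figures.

R = 0.367

The wavenumbers are k₁ = √(2mE)/ℏ = 3.647 on the left and k₂ = √(2m(E − U))/ℏ = 0.8944 on the right.
Continuity of ψ and ψ′ at the step yields the reflection amplitude r = (k₁ − k₂)/(k₁ + k₂) = 0.6061; thus R = |r|² = 0.3674, T = 0.6326.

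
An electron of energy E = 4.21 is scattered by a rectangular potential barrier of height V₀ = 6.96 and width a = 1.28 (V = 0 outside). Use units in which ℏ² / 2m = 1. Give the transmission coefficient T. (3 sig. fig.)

E < V₀: inside the barrier ψ ∝ e^{±κx} with κ = √(2m(V₀ − E))/ℏ = 1.658.
κa = 2.123, sinh(κa) = 4.117.
Matching ψ, ψ′ at both faces gives T = [1 + V₀² sinh²(κa) / (4E(V₀ − E))]⁻¹ = 1/18.73 = 0.0534.

T = 0.0534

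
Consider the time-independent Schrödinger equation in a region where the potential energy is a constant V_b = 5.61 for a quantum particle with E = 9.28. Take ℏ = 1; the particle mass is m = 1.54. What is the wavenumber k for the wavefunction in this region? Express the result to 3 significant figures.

k = 3.36

With E > V_b the solution is oscillatory, ψ ∝ e^{±ikx} with k = √(2m(E − V_b))/ℏ.
k = √(2 × 1.54 × 3.67) = 3.362.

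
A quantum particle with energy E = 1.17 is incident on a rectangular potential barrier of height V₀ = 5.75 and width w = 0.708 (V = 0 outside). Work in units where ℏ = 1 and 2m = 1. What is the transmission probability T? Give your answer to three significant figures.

E < V₀: inside the barrier ψ ∝ e^{±κx} with κ = √(2m(V₀ − E))/ℏ = 2.140.
κw = 1.515, sinh(κw) = 2.165.
The exact tunnelling result is T⁻¹ = 1 + V₀² sinh²(κw) / [4E(V₀ − E)] = 8.232, so T = 0.121.

T = 0.121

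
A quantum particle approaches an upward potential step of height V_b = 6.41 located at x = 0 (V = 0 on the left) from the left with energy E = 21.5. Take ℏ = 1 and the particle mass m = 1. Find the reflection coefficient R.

The wavenumbers are k₁ = √(2mE)/ℏ = 6.557 on the left and k₂ = √(2m(E − V_b))/ℏ = 5.494 on the right.
Matching ψ and ψ′ at x = 0 gives r = (k₁ − k₂)/(k₁ + k₂), so R = r² = 0.007792 and T = 1 − R = 0.9922.

R = 0.00779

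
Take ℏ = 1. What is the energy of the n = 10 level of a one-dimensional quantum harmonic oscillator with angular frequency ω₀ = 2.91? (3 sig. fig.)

Using E_n = (n + ½)ℏω₀: E_10 = 10.5 × 2.91 = 30.56.

E = 30.6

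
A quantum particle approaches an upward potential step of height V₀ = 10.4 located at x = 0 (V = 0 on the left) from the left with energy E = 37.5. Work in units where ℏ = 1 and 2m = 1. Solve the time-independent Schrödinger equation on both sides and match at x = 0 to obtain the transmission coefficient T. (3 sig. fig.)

The wavenumbers are k₁ = √(2mE)/ℏ = 6.124 on the left and k₂ = √(2m(E − V₀))/ℏ = 5.206 on the right.
Matching ψ and ψ′ at x = 0 gives r = (k₁ − k₂)/(k₁ + k₂), so R = r² = 0.006565 and T = 1 − R = 0.9934.

T = 0.993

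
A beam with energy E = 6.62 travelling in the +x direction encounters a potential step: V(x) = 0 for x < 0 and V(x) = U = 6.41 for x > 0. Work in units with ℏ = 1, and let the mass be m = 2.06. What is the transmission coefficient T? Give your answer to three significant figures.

T = 0.513

The wavenumbers are k₁ = √(2mE)/ℏ = 5.222 on the left and k₂ = √(2m(E − U))/ℏ = 0.9302 on the right.
Continuity of ψ and ψ′ at the step yields the reflection amplitude r = (k₁ − k₂)/(k₁ + k₂) = 0.6976; thus R = |r|² = 0.4867, T = 0.5133.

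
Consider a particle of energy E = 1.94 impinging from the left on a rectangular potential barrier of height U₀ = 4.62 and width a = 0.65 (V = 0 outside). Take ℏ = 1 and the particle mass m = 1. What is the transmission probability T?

E < U₀: inside the barrier ψ ∝ e^{±κx} with κ = √(2m(U₀ − E))/ℏ = 2.315.
κa = 1.505, sinh(κa) = 2.141.
Matching ψ, ψ′ at both faces gives T = [1 + U₀² sinh²(κa) / (4E(U₀ − E))]⁻¹ = 1/5.703 = 0.175.

T = 0.175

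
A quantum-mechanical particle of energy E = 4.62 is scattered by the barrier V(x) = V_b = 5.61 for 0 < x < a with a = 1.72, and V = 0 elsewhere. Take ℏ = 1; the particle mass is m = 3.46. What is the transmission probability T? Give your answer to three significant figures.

Since E < V_b the interior solution is evanescent with decay constant κ = √(2m(V_b − E))/ℏ = 2.617.
κa = 4.502, sinh(κa) = 45.09.
Matching ψ, ψ′ at both faces gives T = [1 + V_b² sinh²(κa) / (4E(V_b − E))]⁻¹ = 1/3498 = 0.000286.

T = 0.000286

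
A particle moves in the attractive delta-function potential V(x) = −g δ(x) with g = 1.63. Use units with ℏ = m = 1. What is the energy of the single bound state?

The bound state is ψ(x) = √κ e^{−κ|x|}. The derivative jump ψ'(0⁺) − ψ'(0⁻) = −(2mg/ℏ²)ψ(0) fixes κ = mg/ℏ² = 1.630.
Then E = −ℏ²κ²/(2m) = −mg²/(2ℏ²) = -1.328.

E = -1.33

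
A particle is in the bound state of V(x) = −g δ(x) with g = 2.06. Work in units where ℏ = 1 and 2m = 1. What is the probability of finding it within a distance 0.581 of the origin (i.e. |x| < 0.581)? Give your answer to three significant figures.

The normalised bound state is ψ = √κ e^{−κ|x|} with κ = mg/ℏ² = 1.030.
P(|x| < d) = ∫_{−d}^{d} κ e^{−2κ|x|} dx = 1 − e^{−2κd} = 1 − e^{−1.197} = 0.6979.

P = 0.698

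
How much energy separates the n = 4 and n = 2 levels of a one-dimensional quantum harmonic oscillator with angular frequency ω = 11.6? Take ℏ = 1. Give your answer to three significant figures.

E_n = ℏω(n + ½), so ΔE = (4 − 2) ℏω = 2 × 11.6 = 23.20.

ΔE = 23.2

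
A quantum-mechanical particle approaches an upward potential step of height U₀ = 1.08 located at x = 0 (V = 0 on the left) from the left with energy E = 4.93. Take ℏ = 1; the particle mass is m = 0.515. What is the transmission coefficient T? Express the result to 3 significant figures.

T = 0.996

The wavenumbers are k₁ = √(2mE)/ℏ = 2.253 on the left and k₂ = √(2m(E − U₀))/ℏ = 1.991 on the right.
Continuity of ψ and ψ′ at the step yields the reflection amplitude r = (k₁ − k₂)/(k₁ + k₂) = 0.06174; thus R = |r|² = 0.003812, T = 0.9962.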